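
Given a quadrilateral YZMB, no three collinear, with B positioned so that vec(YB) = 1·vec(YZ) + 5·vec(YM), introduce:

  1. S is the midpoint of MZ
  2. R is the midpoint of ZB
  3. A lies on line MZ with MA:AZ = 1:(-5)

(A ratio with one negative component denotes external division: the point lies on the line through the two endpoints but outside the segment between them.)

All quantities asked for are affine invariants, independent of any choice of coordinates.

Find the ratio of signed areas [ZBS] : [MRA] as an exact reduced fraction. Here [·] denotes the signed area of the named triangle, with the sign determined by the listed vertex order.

[ZBS]:[MRA] = 4

Assign Y = (0, 0), Z = (1, 0), M = (0, 1), B = (1, 5) — the answer is frame-independent, so this choice is without loss of generality.
1. S is the midpoint of MZ ⇒ S = (1/2, 1/2)
2. R is the midpoint of ZB ⇒ R = (1, 5/2)
3. A lies on line MZ with MA:AZ = 1:(-5) ⇒ A = (-1/4, 5/4)
2·[ZBS] = 5/2, 2·[MRA] = 5/8
[ZBS]:[MRA] = 5/2:5/8 = 4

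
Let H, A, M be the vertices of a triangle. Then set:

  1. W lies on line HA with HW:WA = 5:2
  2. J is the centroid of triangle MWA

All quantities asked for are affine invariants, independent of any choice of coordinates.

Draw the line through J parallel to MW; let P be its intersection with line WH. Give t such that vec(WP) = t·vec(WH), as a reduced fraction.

t = -2/15

Work in coordinates with H = (0, 0), A = (1, 0), M = (0, 1).
1. W lies on line HA with HW:WA = 5:2 ⇒ W = (5/7, 0)
2. J is the centroid of triangle MWA ⇒ J = (4/7, 1/3)
through J parallel to MW: direction (5/7, -1); meets WH at P = (17/21, 0)
P = W + t·(H−W) with t = -2/15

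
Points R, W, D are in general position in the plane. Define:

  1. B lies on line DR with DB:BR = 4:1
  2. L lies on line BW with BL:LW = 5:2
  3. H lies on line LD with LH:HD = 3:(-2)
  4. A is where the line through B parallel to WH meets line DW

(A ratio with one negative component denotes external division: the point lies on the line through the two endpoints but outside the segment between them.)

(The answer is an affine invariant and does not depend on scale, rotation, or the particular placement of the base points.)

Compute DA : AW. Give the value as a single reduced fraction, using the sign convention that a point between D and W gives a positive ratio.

DA:AW = -17/21

Assign R = (0, 0), W = (1, 0), D = (0, 1) — the answer is frame-independent, so this choice is without loss of generality.
1. B lies on line DR with DB:BR = 4:1 ⇒ B = (0, 1/5)
2. L lies on line BW with BL:LW = 5:2 ⇒ L = (5/7, 2/35)
3. H lies on line LD with LH:HD = 3:(-2) ⇒ H = (-10/7, 101/35)
4. A is where the line through B parallel to WH meets line DW ⇒ A = (-17/4, 21/4)
A = D + t·(W−D) with t = -17/4, so DA:AW = t:(1−t) = -17/4:21/4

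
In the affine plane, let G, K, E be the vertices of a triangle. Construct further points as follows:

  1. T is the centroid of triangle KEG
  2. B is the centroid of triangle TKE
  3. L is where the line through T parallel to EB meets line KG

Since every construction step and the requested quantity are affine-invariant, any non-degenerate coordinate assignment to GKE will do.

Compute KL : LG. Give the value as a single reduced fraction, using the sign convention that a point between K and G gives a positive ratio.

Set G = (0, 0), K = (1, 0), E = (0, 1); any affine frame gives the same invariant.
1. T is the centroid of triangle KEG ⇒ T = (1/3, 1/3)
2. B is the centroid of triangle TKE ⇒ B = (4/9, 4/9)
3. L is where the line through T parallel to EB meets line KG ⇒ L = (3/5, 0)
L = K + t·(G−K) with t = 2/5, so KL:LG = t:(1−t) = 2/5:3/5

KL:LG = 2/3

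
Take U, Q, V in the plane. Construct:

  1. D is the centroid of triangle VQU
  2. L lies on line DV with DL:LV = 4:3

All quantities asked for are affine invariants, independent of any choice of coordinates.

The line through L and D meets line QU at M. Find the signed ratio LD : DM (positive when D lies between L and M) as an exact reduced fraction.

Work in coordinates with U = (0, 0), Q = (1, 0), V = (0, 1).
1. D is the centroid of triangle VQU ⇒ D = (1/3, 1/3)
2. L lies on line DV with DL:LV = 4:3 ⇒ L = (1/7, 5/7)
line LD meets QU at M = (1/2, 0)
D = L + t·(M−L) with t = 8/15, so LD:DM = 8/15:7/15

LD:DM = 8/7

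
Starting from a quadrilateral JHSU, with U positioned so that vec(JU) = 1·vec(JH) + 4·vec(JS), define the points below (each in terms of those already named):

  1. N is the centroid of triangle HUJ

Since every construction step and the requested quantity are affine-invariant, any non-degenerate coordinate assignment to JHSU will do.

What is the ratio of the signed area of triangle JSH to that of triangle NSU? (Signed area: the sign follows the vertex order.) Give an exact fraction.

Assign J = (0, 0), H = (1, 0), S = (0, 1), U = (1, 4) — the answer is frame-independent, so this choice is without loss of generality.
1. N is the centroid of triangle HUJ ⇒ N = (2/3, 4/3)
2·[JSH] = -1, 2·[NSU] = -5/3
[JSH]:[NSU] = -1:-5/3 = 3/5

[JSH]:[NSU] = 3/5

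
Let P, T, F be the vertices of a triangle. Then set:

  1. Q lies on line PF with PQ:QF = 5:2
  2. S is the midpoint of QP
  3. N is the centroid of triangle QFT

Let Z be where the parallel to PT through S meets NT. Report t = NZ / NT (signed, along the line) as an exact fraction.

Assign P = (0, 0), T = (1, 0), F = (0, 1) — the answer is frame-independent, so this choice is without loss of generality.
1. Q lies on line PF with PQ:QF = 5:2 ⇒ Q = (0, 5/7)
2. S is the midpoint of QP ⇒ S = (0, 5/14)
3. N is the centroid of triangle QFT ⇒ N = (1/3, 4/7)
through S parallel to PT: direction (1, 0); meets NT at Z = (7/12, 5/14)
Z = N + t·(T−N) with t = 3/8

t = 3/8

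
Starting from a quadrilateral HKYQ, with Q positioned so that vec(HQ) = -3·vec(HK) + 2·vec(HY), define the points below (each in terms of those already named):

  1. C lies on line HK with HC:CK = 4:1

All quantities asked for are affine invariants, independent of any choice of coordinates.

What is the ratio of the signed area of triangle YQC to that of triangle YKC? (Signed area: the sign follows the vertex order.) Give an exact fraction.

Work in coordinates with H = (0, 0), K = (1, 0), Y = (0, 1), Q = (-3, 2).
1. C lies on line HK with HC:CK = 4:1 ⇒ C = (4/5, 0)
2·[YQC] = 11/5, 2·[YKC] = -1/5
[YQC]:[YKC] = 11/5:-1/5 = -11

[YQC]:[YKC] = -11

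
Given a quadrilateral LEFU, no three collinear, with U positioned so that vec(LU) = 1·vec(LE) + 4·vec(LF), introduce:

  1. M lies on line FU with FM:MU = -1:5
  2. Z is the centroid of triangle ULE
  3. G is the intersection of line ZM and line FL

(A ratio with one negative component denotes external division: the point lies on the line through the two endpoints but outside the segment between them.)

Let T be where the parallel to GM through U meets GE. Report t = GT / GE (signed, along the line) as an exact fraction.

t = -25/19

Set L = (0, 0), E = (1, 0), F = (0, 1), U = (1, 4); any affine frame gives the same invariant.
1. M lies on line FU with FM:MU = -1:5 ⇒ M = (-1/4, 1/4)
2. Z is the centroid of triangle ULE ⇒ Z = (2/3, 4/3)
3. G is the intersection of line ZM and line FL ⇒ G = (0, 6/11)
through U parallel to GM: direction (-1/4, -13/44); meets GE at T = (-25/19, 24/19)
T = G + t·(E−G) with t = -25/19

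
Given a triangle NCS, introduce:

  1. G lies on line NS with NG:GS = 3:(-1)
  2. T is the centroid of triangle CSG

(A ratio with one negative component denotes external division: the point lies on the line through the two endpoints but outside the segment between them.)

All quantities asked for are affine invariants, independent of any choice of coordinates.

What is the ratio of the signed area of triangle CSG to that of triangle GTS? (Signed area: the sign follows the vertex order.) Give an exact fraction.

Choose coordinates N = (0, 0), C = (1, 0), S = (0, 1).
1. G lies on line NS with NG:GS = 3:(-1) ⇒ G = (0, 3/2)
2. T is the centroid of triangle CSG ⇒ T = (1/3, 5/6)
2·[CSG] = -1/2, 2·[GTS] = -1/6
[CSG]:[GTS] = -1/2:-1/6 = 3

[CSG]:[GTS] = 3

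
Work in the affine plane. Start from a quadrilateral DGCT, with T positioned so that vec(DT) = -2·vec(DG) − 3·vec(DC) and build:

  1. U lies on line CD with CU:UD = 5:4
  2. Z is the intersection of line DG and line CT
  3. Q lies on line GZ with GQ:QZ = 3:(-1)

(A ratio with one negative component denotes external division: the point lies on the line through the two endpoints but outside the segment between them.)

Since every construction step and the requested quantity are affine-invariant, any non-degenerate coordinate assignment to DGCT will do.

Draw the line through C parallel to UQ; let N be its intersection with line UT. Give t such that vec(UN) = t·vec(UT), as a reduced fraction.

Work in coordinates with D = (0, 0), G = (1, 0), C = (0, 1), T = (-2, -3).
1. U lies on line CD with CU:UD = 5:4 ⇒ U = (0, 4/9)
2. Z is the intersection of line DG and line CT ⇒ Z = (-1/2, 0)
3. Q lies on line GZ with GQ:QZ = 3:(-1) ⇒ Q = (-5/4, 0)
through C parallel to UQ: direction (-5/4, -4/9); meets UT at N = (50/123, 1267/1107)
N = U + t·(T−U) with t = -25/123

t = -25/123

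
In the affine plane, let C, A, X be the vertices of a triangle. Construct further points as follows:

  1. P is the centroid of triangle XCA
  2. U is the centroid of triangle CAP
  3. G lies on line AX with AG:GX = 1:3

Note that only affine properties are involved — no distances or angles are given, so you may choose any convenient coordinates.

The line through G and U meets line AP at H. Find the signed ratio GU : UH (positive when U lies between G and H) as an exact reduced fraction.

GU:UH = -7/4

Set C = (0, 0), A = (1, 0), X = (0, 1); any affine frame gives the same invariant.
1. P is the centroid of triangle XCA ⇒ P = (1/3, 1/3)
2. U is the centroid of triangle CAP ⇒ U = (4/9, 1/9)
3. G lies on line AX with AG:GX = 1:3 ⇒ G = (3/4, 1/4)
line GU meets AP at H = (13/21, 4/21)
U = G + t·(H−G) with t = 7/3, so GU:UH = 7/3:-4/3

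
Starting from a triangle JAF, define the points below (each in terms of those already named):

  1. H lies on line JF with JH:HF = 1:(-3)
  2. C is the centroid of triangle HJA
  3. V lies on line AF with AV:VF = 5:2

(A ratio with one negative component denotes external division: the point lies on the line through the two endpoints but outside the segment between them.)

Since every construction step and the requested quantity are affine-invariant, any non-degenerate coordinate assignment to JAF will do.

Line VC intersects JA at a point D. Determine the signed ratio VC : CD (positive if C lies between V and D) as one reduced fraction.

VC:CD = -37/7

Choose coordinates J = (0, 0), A = (1, 0), F = (0, 1).
1. H lies on line JF with JH:HF = 1:(-3) ⇒ H = (0, -1/2)
2. C is the centroid of triangle HJA ⇒ C = (1/3, -1/6)
3. V lies on line AF with AV:VF = 5:2 ⇒ V = (2/7, 5/7)
line VC meets JA at D = (12/37, 0)
C = V + t·(D−V) with t = 37/30, so VC:CD = 37/30:-7/30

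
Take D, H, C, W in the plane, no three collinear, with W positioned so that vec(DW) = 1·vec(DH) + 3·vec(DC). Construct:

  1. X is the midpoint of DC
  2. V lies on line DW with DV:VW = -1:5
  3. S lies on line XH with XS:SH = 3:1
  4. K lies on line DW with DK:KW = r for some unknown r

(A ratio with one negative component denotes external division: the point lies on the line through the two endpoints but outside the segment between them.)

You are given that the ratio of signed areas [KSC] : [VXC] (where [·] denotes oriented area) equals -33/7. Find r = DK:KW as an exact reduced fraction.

r = 3/4

Assign D = (0, 0), H = (1, 0), C = (0, 1), W = (1, 3) — the answer is frame-independent, so this choice is without loss of generality.
1. X is the midpoint of DC ⇒ X = (0, 1/2)
2. V lies on line DW with DV:VW = -1:5 ⇒ V = (-1/4, -3/4)
3. S lies on line XH with XS:SH = 3:1 ⇒ S = (3/4, 1/8)
4. With DK:KW = r, write λ = r/(r+1) so K = D + λ·(W−D); K is affine-linear in λ
Every point depending on K is an affine combination of K and λ-independent points, so each such coordinate is linear in λ; the λ² term in each signed area is a multiple of (W−D)×(W−D) = 0, so 2·[KSC] and 2·[VXC] are each linear in λ. Evaluating at λ=0 and λ=1:
  2·[KSC] = -25/8·λ + 3/4,   2·[VXC] = 1/8
So [KSC]:[VXC] = (-25/8·λ + 3/4) / (1/8). Setting this equal to -33/7:
  -25/8·λ + 3/4 = -33/7·(1/8)  ⇒  λ = 3/7
Then r = λ/(1−λ) = (3/7)/(4/7) = 3/4. Check: with r = 3/4, K = (3/7, 9/7) and [KSC]:[VXC] = -33/7 as required.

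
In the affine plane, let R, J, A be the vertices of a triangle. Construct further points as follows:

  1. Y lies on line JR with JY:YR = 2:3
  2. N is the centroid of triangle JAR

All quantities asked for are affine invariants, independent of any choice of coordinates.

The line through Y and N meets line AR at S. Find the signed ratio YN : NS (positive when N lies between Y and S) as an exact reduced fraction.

Work in coordinates with R = (0, 0), J = (1, 0), A = (0, 1).
1. Y lies on line JR with JY:YR = 2:3 ⇒ Y = (3/5, 0)
2. N is the centroid of triangle JAR ⇒ N = (1/3, 1/3)
line YN meets AR at S = (0, 3/4)
N = Y + t·(S−Y) with t = 4/9, so YN:NS = 4/9:5/9

YN:NS = 4/5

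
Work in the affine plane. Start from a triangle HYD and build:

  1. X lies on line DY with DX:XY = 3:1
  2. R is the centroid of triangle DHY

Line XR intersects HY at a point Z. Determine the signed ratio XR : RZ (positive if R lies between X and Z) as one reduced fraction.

Choose coordinates H = (0, 0), Y = (1, 0), D = (0, 1).
1. X lies on line DY with DX:XY = 3:1 ⇒ X = (3/4, 1/4)
2. R is the centroid of triangle DHY ⇒ R = (1/3, 1/3)
line XR meets HY at Z = (2, 0)
R = X + t·(Z−X) with t = -1/3, so XR:RZ = -1/3:4/3

XR:RZ = -1/4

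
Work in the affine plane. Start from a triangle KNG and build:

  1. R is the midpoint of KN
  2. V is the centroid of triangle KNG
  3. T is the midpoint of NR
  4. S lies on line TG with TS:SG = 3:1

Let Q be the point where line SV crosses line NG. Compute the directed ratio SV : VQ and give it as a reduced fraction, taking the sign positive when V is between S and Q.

Set K = (0, 0), N = (1, 0), G = (0, 1); any affine frame gives the same invariant.
1. R is the midpoint of KN ⇒ R = (1/2, 0)
2. V is the centroid of triangle KNG ⇒ V = (1/3, 1/3)
3. T is the midpoint of NR ⇒ T = (3/4, 0)
4. S lies on line TG with TS:SG = 3:1 ⇒ S = (3/16, 3/4)
line SV meets NG at Q = (2/13, 11/13)
V = S + t·(Q−S) with t = -13/3, so SV:VQ = -13/3:16/3

SV:VQ = -13/16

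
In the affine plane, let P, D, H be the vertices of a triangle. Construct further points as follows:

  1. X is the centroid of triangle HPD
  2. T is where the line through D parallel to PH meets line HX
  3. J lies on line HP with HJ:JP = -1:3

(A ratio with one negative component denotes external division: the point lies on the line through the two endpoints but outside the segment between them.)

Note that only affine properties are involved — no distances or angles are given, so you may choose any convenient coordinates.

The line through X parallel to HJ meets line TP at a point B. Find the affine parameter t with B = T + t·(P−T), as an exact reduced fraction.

Set P = (0, 0), D = (1, 0), H = (0, 1); any affine frame gives the same invariant.
1. X is the centroid of triangle HPD ⇒ X = (1/3, 1/3)
2. T is where the line through D parallel to PH meets line HX ⇒ T = (1, -1)
3. J lies on line HP with HJ:JP = -1:3 ⇒ J = (0, 3/2)
through X parallel to HJ: direction (0, 1/2); meets TP at B = (1/3, -1/3)
B = T + t·(P−T) with t = 2/3

t = 2/3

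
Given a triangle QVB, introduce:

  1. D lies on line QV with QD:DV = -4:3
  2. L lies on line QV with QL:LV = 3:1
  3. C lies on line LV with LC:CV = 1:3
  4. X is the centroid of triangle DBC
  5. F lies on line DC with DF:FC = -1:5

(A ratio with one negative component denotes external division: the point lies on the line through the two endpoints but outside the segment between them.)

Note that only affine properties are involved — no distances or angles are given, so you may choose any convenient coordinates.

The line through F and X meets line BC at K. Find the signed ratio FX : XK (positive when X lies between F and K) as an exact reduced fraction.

FX:XK = 11/4

Choose coordinates Q = (0, 0), V = (1, 0), B = (0, 1).
1. D lies on line QV with QD:DV = -4:3 ⇒ D = (4, 0)
2. L lies on line QV with QL:LV = 3:1 ⇒ L = (3/4, 0)
3. C lies on line LV with LC:CV = 1:3 ⇒ C = (13/16, 0)
4. X is the centroid of triangle DBC ⇒ X = (77/48, 1/3)
5. F lies on line DC with DF:FC = -1:5 ⇒ F = (307/64, 0)
line FX meets BC at K = (39/88, 5/11)
X = F + t·(K−F) with t = 11/15, so FX:XK = 11/15:4/15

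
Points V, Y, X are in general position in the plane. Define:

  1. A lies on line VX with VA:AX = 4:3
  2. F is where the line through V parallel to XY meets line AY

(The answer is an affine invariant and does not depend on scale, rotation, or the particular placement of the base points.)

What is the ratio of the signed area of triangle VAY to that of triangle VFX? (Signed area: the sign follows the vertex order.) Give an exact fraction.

[VAY]:[VFX] = 3/7

Assign V = (0, 0), Y = (1, 0), X = (0, 1) — the answer is frame-independent, so this choice is without loss of generality.
1. A lies on line VX with VA:AX = 4:3 ⇒ A = (0, 4/7)
2. F is where the line through V parallel to XY meets line AY ⇒ F = (-4/3, 4/3)
2·[VAY] = -4/7, 2·[VFX] = -4/3
[VAY]:[VFX] = -4/7:-4/3 = 3/7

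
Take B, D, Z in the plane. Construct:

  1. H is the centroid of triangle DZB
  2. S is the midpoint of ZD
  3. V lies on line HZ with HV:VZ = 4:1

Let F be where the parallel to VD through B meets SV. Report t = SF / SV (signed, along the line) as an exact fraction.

t = 27

Choose coordinates B = (0, 0), D = (1, 0), Z = (0, 1).
1. H is the centroid of triangle DZB ⇒ H = (1/3, 1/3)
2. S is the midpoint of ZD ⇒ S = (1/2, 1/2)
3. V lies on line HZ with HV:VZ = 4:1 ⇒ V = (1/15, 13/15)
through B parallel to VD: direction (14/15, -13/15); meets SV at F = (-56/5, 52/5)
F = S + t·(V−S) with t = 27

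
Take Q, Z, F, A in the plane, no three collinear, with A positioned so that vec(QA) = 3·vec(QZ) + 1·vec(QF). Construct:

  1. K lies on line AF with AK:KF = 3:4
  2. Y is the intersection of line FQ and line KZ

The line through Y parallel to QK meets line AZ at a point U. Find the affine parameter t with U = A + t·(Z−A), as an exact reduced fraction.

Work in coordinates with Q = (0, 0), Z = (1, 0), F = (0, 1), A = (3, 1).
1. K lies on line AF with AK:KF = 3:4 ⇒ K = (12/7, 1)
2. Y is the intersection of line FQ and line KZ ⇒ Y = (0, -7/5)
through Y parallel to QK: direction (12/7, 1); meets AZ at U = (54/5, 49/10)
U = A + t·(Z−A) with t = -39/10

t = -39/10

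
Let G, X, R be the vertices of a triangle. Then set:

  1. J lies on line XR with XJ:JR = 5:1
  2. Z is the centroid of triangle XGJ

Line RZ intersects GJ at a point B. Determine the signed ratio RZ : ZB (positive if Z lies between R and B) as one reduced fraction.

RZ:ZB = -8/5

Assign G = (0, 0), X = (1, 0), R = (0, 1) — the answer is frame-independent, so this choice is without loss of generality.
1. J lies on line XR with XJ:JR = 5:1 ⇒ J = (1/6, 5/6)
2. Z is the centroid of triangle XGJ ⇒ Z = (7/18, 5/18)
line RZ meets GJ at B = (7/48, 35/48)
Z = R + t·(B−R) with t = 8/3, so RZ:ZB = 8/3:-5/3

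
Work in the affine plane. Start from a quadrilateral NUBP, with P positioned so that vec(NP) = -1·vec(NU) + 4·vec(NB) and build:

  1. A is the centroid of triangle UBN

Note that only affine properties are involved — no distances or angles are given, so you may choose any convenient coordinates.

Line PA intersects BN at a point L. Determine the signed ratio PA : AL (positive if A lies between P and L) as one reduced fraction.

PA:AL = -4

Set N = (0, 0), U = (1, 0), B = (0, 1), P = (-1, 4); any affine frame gives the same invariant.
1. A is the centroid of triangle UBN ⇒ A = (1/3, 1/3)
line PA meets BN at L = (0, 5/4)
A = P + t·(L−P) with t = 4/3, so PA:AL = 4/3:-1/3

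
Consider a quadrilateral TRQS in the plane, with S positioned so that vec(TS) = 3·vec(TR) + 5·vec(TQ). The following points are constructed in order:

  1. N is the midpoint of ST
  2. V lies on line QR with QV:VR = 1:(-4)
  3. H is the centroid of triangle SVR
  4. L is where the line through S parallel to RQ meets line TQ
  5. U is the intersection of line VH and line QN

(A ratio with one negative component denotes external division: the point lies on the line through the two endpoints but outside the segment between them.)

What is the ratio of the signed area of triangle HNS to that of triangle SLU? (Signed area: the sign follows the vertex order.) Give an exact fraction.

[HNS]:[SLU] = 1/135

Assign T = (0, 0), R = (1, 0), Q = (0, 1), S = (3, 5) — the answer is frame-independent, so this choice is without loss of generality.
1. N is the midpoint of ST ⇒ N = (3/2, 5/2)
2. V lies on line QR with QV:VR = 1:(-4) ⇒ V = (-1/3, 4/3)
3. H is the centroid of triangle SVR ⇒ H = (11/9, 19/9)
4. L is where the line through S parallel to RQ meets line TQ ⇒ L = (0, 8)
5. U is the intersection of line VH and line QN ⇒ U = (1, 2)
2·[HNS] = 1/9, 2·[SLU] = 15
[HNS]:[SLU] = 1/9:15 = 1/135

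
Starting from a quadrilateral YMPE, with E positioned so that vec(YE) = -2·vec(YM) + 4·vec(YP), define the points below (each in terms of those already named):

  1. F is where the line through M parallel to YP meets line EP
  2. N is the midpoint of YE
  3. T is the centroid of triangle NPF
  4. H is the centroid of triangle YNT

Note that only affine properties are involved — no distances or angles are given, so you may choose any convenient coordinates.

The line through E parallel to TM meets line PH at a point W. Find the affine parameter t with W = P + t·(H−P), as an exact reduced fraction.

Choose coordinates Y = (0, 0), M = (1, 0), P = (0, 1), E = (-2, 4).
1. F is where the line through M parallel to YP meets line EP ⇒ F = (1, -1/2)
2. N is the midpoint of YE ⇒ N = (-1, 2)
3. T is the centroid of triangle NPF ⇒ T = (0, 5/6)
4. H is the centroid of triangle YNT ⇒ H = (-1/3, 17/18)
through E parallel to TM: direction (1, -5/6); meets PH at W = (4/3, 11/9)
W = P + t·(H−P) with t = -4

t = -4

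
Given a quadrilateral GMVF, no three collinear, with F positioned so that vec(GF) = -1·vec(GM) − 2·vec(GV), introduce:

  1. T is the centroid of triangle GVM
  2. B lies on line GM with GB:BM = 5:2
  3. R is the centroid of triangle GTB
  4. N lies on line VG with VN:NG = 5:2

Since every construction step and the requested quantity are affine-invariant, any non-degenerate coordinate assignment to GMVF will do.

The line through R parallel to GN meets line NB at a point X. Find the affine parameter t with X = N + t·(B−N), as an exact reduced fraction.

t = 22/45

Work in coordinates with G = (0, 0), M = (1, 0), V = (0, 1), F = (-1, -2).
1. T is the centroid of triangle GVM ⇒ T = (1/3, 1/3)
2. B lies on line GM with GB:BM = 5:2 ⇒ B = (5/7, 0)
3. R is the centroid of triangle GTB ⇒ R = (22/63, 1/9)
4. N lies on line VG with VN:NG = 5:2 ⇒ N = (0, 2/7)
through R parallel to GN: direction (0, 2/7); meets NB at X = (22/63, 46/315)
X = N + t·(B−N) with t = 22/45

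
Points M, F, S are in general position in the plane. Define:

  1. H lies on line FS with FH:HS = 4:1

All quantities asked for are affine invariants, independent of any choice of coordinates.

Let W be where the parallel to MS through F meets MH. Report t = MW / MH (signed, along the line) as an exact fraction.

t = 5

Work in coordinates with M = (0, 0), F = (1, 0), S = (0, 1).
1. H lies on line FS with FH:HS = 4:1 ⇒ H = (1/5, 4/5)
through F parallel to MS: direction (0, 1); meets MH at W = (1, 4)
W = M + t·(H−M) with t = 5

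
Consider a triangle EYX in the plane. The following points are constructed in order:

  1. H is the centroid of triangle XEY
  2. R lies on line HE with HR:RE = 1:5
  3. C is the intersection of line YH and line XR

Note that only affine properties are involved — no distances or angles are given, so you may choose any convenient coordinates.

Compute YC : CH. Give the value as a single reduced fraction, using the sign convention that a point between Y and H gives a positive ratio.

Assign E = (0, 0), Y = (1, 0), X = (0, 1) — the answer is frame-independent, so this choice is without loss of generality.
1. H is the centroid of triangle XEY ⇒ H = (1/3, 1/3)
2. R lies on line HE with HR:RE = 1:5 ⇒ R = (5/18, 5/18)
3. C is the intersection of line YH and line XR ⇒ C = (5/21, 8/21)
C = Y + t·(H−Y) with t = 8/7, so YC:CH = t:(1−t) = 8/7:-1/7

YC:CH = -8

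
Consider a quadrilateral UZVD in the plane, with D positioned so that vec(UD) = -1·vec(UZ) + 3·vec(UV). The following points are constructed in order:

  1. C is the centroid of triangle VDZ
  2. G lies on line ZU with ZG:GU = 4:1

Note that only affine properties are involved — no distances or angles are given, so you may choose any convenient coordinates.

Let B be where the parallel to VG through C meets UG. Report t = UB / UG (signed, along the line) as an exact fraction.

t = 4/3

Set U = (0, 0), Z = (1, 0), V = (0, 1), D = (-1, 3); any affine frame gives the same invariant.
1. C is the centroid of triangle VDZ ⇒ C = (0, 4/3)
2. G lies on line ZU with ZG:GU = 4:1 ⇒ G = (1/5, 0)
through C parallel to VG: direction (1/5, -1); meets UG at B = (4/15, 0)
B = U + t·(G−U) with t = 4/3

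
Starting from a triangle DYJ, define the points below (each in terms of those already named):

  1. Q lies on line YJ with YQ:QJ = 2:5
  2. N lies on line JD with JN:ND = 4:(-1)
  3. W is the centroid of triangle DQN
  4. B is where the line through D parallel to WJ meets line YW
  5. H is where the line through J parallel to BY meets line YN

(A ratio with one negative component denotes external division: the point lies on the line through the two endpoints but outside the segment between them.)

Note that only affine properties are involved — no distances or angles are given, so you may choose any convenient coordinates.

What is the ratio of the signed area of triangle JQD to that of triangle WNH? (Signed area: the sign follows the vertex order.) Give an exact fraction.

Set D = (0, 0), Y = (1, 0), J = (0, 1); any affine frame gives the same invariant.
1. Q lies on line YJ with YQ:QJ = 2:5 ⇒ Q = (5/7, 2/7)
2. N lies on line JD with JN:ND = 4:(-1) ⇒ N = (0, -1/3)
3. W is the centroid of triangle DQN ⇒ W = (5/21, -1/63)
4. B is where the line through D parallel to WJ meets line YW ⇒ B = (5/1029, -64/3087)
5. H is where the line through J parallel to BY meets line YN ⇒ H = (64/15, 49/45)
2·[JQD] = -5/7, 2·[WNH] = 64/63
[JQD]:[WNH] = -5/7:64/63 = -45/64

[JQD]:[WNH] = -45/64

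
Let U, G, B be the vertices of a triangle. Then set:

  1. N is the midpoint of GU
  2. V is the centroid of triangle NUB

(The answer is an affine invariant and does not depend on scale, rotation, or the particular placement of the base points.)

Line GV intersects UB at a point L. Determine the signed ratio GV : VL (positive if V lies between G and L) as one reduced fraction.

Assign U = (0, 0), G = (1, 0), B = (0, 1) — the answer is frame-independent, so this choice is without loss of generality.
1. N is the midpoint of GU ⇒ N = (1/2, 0)
2. V is the centroid of triangle NUB ⇒ V = (1/6, 1/3)
line GV meets UB at L = (0, 2/5)
V = G + t·(L−G) with t = 5/6, so GV:VL = 5/6:1/6

GV:VL = 5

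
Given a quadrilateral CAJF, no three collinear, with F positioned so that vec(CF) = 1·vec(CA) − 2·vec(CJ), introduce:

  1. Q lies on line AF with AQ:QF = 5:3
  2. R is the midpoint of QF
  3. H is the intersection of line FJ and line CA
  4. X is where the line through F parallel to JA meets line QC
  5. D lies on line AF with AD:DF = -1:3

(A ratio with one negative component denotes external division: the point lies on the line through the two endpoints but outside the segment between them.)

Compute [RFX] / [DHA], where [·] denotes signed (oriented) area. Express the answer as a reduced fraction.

Choose coordinates C = (0, 0), A = (1, 0), J = (0, 1), F = (1, -2).
1. Q lies on line AF with AQ:QF = 5:3 ⇒ Q = (1, -5/4)
2. R is the midpoint of QF ⇒ R = (1, -13/8)
3. H is the intersection of line FJ and line CA ⇒ H = (1/3, 0)
4. X is where the line through F parallel to JA meets line QC ⇒ X = (4, -5)
5. D lies on line AF with AD:DF = -1:3 ⇒ D = (1, 1)
2·[RFX] = 9/8, 2·[DHA] = 2/3
[RFX]:[DHA] = 9/8:2/3 = 27/16

[RFX]:[DHA] = 27/16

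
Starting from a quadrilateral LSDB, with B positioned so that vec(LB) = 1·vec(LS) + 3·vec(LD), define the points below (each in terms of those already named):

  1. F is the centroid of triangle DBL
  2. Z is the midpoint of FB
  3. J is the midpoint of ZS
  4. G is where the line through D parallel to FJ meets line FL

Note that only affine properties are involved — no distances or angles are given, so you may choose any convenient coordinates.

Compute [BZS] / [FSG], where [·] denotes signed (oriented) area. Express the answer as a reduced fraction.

Set L = (0, 0), S = (1, 0), D = (0, 1), B = (1, 3); any affine frame gives the same invariant.
1. F is the centroid of triangle DBL ⇒ F = (1/3, 4/3)
2. Z is the midpoint of FB ⇒ Z = (2/3, 13/6)
3. J is the midpoint of ZS ⇒ J = (5/6, 13/12)
4. G is where the line through D parallel to FJ meets line FL ⇒ G = (2/9, 8/9)
2·[BZS] = 1, 2·[FSG] = -4/9
[BZS]:[FSG] = 1:-4/9 = -9/4

[BZS]:[FSG] = -9/4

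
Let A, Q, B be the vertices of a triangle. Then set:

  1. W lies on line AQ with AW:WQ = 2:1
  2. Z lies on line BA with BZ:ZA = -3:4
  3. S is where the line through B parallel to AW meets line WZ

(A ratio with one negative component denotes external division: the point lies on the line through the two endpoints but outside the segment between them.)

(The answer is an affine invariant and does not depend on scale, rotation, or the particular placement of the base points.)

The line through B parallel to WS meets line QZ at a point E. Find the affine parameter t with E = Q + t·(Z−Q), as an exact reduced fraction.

Choose coordinates A = (0, 0), Q = (1, 0), B = (0, 1).
1. W lies on line AQ with AW:WQ = 2:1 ⇒ W = (2/3, 0)
2. Z lies on line BA with BZ:ZA = -3:4 ⇒ Z = (0, 4)
3. S is where the line through B parallel to AW meets line WZ ⇒ S = (1/2, 1)
through B parallel to WS: direction (-1/6, 1); meets QZ at E = (-3/2, 10)
E = Q + t·(Z−Q) with t = 5/2

t = 5/2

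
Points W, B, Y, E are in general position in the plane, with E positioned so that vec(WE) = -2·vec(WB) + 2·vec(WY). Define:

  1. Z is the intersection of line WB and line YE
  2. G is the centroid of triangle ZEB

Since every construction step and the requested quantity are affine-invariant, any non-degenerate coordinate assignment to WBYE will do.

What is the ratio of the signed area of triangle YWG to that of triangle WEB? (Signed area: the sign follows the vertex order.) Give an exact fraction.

[YWG]:[WEB] = -1/6

Work in coordinates with W = (0, 0), B = (1, 0), Y = (0, 1), E = (-2, 2).
1. Z is the intersection of line WB and line YE ⇒ Z = (2, 0)
2. G is the centroid of triangle ZEB ⇒ G = (1/3, 2/3)
2·[YWG] = 1/3, 2·[WEB] = -2
[YWG]:[WEB] = 1/3:-2 = -1/6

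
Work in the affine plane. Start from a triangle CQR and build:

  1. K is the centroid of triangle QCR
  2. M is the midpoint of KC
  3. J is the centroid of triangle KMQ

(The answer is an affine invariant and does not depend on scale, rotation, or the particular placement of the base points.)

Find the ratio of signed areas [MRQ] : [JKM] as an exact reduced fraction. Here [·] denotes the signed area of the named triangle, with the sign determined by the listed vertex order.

[MRQ]:[JKM] = -12

Set C = (0, 0), Q = (1, 0), R = (0, 1); any affine frame gives the same invariant.
1. K is the centroid of triangle QCR ⇒ K = (1/3, 1/3)
2. M is the midpoint of KC ⇒ M = (1/6, 1/6)
3. J is the centroid of triangle KMQ ⇒ J = (1/2, 1/6)
2·[MRQ] = -2/3, 2·[JKM] = 1/18
[MRQ]:[JKM] = -2/3:1/18 = -12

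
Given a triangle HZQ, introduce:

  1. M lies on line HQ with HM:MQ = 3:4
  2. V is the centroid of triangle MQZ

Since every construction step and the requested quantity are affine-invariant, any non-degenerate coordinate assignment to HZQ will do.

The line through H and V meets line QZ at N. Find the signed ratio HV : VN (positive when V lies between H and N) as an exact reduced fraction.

HV:VN = 17/4

Set H = (0, 0), Z = (1, 0), Q = (0, 1); any affine frame gives the same invariant.
1. M lies on line HQ with HM:MQ = 3:4 ⇒ M = (0, 3/7)
2. V is the centroid of triangle MQZ ⇒ V = (1/3, 10/21)
line HV meets QZ at N = (7/17, 10/17)
V = H + t·(N−H) with t = 17/21, so HV:VN = 17/21:4/21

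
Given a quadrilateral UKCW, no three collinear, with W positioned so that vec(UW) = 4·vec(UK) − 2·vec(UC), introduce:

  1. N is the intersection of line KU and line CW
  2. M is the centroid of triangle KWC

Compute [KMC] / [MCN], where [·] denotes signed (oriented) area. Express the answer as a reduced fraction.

Set U = (0, 0), K = (1, 0), C = (0, 1), W = (4, -2); any affine frame gives the same invariant.
1. N is the intersection of line KU and line CW ⇒ N = (4/3, 0)
2. M is the centroid of triangle KWC ⇒ M = (5/3, -1/3)
2·[KMC] = 1/3, 2·[MCN] = -1/9
[KMC]:[MCN] = 1/3:-1/9 = -3

[KMC]:[MCN] = -3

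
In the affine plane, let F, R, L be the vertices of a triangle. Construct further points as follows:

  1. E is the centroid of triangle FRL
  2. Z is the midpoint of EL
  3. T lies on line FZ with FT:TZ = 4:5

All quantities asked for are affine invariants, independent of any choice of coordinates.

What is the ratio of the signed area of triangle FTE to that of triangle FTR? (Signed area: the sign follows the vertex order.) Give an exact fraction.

Work in coordinates with F = (0, 0), R = (1, 0), L = (0, 1).
1. E is the centroid of triangle FRL ⇒ E = (1/3, 1/3)
2. Z is the midpoint of EL ⇒ Z = (1/6, 2/3)
3. T lies on line FZ with FT:TZ = 4:5 ⇒ T = (2/27, 8/27)
2·[FTE] = -2/27, 2·[FTR] = -8/27
[FTE]:[FTR] = -2/27:-8/27 = 1/4

[FTE]:[FTR] = 1/4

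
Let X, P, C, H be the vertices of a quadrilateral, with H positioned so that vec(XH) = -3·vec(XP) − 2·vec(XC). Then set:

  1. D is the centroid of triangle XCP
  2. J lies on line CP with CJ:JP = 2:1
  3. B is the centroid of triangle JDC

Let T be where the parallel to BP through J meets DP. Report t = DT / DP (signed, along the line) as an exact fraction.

Choose coordinates X = (0, 0), P = (1, 0), C = (0, 1), H = (-3, -2).
1. D is the centroid of triangle XCP ⇒ D = (1/3, 1/3)
2. J lies on line CP with CJ:JP = 2:1 ⇒ J = (2/3, 1/3)
3. B is the centroid of triangle JDC ⇒ B = (1/3, 5/9)
through J parallel to BP: direction (2/3, -5/9); meets DP at T = (7/6, -1/12)
T = D + t·(P−D) with t = 5/4

t = 5/4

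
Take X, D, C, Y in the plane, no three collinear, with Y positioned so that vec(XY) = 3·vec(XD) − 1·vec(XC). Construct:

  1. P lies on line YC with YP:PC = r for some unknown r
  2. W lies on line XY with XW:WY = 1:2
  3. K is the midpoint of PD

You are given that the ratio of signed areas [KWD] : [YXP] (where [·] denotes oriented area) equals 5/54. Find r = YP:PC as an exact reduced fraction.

r = 3/4

Assign X = (0, 0), D = (1, 0), C = (0, 1), Y = (3, -1) — the answer is frame-independent, so this choice is without loss of generality.
1. With YP:PC = r, write λ = r/(r+1) so P = Y + λ·(C−Y); P is affine-linear in λ
2. W lies on line XY with XW:WY = 1:2 ⇒ W = (1, -1/3)
3. K is the midpoint of PD ⇒ K is an affine combination of earlier points and hence also affine-linear in λ
Every point depending on P is an affine combination of P and λ-independent points, so each such coordinate is linear in λ; the λ² term in each signed area is a multiple of (C−Y)×(C−Y) = 0, so 2·[KWD] and 2·[YXP] are each linear in λ. Evaluating at λ=0 and λ=1:
  2·[KWD] = 1/2·λ − 1/3,   2·[YXP] = -3·λ
So [KWD]:[YXP] = (1/2·λ − 1/3) / (-3·λ). Setting this equal to 5/54:
  1/2·λ − 1/3 = 5/54·(-3·λ)  ⇒  λ = 3/7
Then r = λ/(1−λ) = (3/7)/(4/7) = 3/4. Check: with r = 3/4, P = (12/7, -1/7) and [KWD]:[YXP] = 5/54 as required.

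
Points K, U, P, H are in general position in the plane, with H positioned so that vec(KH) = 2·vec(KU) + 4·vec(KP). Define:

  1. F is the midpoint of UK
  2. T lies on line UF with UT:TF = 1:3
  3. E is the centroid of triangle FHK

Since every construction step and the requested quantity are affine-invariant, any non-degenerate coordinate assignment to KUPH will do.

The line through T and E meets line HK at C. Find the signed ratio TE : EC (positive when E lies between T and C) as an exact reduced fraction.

Set K = (0, 0), U = (1, 0), P = (0, 1), H = (2, 4); any affine frame gives the same invariant.
1. F is the midpoint of UK ⇒ F = (1/2, 0)
2. T lies on line UF with UT:TF = 1:3 ⇒ T = (7/8, 0)
3. E is the centroid of triangle FHK ⇒ E = (5/6, 4/3)
line TE meets HK at C = (14/17, 28/17)
E = T + t·(C−T) with t = 17/21, so TE:EC = 17/21:4/21

TE:EC = 17/4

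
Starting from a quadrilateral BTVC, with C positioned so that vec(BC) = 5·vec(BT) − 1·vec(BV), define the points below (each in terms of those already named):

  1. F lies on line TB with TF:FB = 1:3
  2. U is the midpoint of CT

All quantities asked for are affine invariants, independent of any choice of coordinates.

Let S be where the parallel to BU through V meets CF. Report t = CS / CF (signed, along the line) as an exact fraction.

t = 4

Set B = (0, 0), T = (1, 0), V = (0, 1), C = (5, -1); any affine frame gives the same invariant.
1. F lies on line TB with TF:FB = 1:3 ⇒ F = (3/4, 0)
2. U is the midpoint of CT ⇒ U = (3, -1/2)
through V parallel to BU: direction (3, -1/2); meets CF at S = (-12, 3)
S = C + t·(F−C) with t = 4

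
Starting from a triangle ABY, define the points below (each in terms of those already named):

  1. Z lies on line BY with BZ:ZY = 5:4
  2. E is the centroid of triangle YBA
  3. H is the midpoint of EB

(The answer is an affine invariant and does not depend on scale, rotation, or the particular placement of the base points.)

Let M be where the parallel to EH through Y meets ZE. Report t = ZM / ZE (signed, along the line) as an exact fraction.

Assign A = (0, 0), B = (1, 0), Y = (0, 1) — the answer is frame-independent, so this choice is without loss of generality.
1. Z lies on line BY with BZ:ZY = 5:4 ⇒ Z = (4/9, 5/9)
2. E is the centroid of triangle YBA ⇒ E = (1/3, 1/3)
3. H is the midpoint of EB ⇒ H = (2/3, 1/6)
through Y parallel to EH: direction (1/3, -1/6); meets ZE at M = (8/15, 11/15)
M = Z + t·(E−Z) with t = -4/5

t = -4/5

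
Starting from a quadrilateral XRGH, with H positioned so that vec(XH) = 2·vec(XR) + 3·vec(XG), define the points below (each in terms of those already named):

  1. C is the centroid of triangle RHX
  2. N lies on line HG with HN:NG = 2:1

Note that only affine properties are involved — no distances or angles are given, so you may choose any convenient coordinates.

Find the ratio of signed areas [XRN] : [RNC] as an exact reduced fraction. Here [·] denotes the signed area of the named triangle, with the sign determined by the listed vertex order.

Set X = (0, 0), R = (1, 0), G = (0, 1), H = (2, 3); any affine frame gives the same invariant.
1. C is the centroid of triangle RHX ⇒ C = (1, 1)
2. N lies on line HG with HN:NG = 2:1 ⇒ N = (2/3, 5/3)
2·[XRN] = 5/3, 2·[RNC] = -1/3
[XRN]:[RNC] = 5/3:-1/3 = -5

[XRN]:[RNC] = -5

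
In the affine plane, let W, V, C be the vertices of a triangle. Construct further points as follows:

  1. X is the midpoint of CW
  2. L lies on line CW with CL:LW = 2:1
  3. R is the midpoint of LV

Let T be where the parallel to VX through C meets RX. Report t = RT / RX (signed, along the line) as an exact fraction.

Set W = (0, 0), V = (1, 0), C = (0, 1); any affine frame gives the same invariant.
1. X is the midpoint of CW ⇒ X = (0, 1/2)
2. L lies on line CW with CL:LW = 2:1 ⇒ L = (0, 1/3)
3. R is the midpoint of LV ⇒ R = (1/2, 1/6)
through C parallel to VX: direction (-1, 1/2); meets RX at T = (-3, 5/2)
T = R + t·(X−R) with t = 7

t = 7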